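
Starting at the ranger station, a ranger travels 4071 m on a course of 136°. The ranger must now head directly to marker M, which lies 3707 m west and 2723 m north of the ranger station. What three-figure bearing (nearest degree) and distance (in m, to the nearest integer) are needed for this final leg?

311°, 8640 m

Leg 1 (136°, 4071 m): east 4071 sin 136° = 2827.95, north 4071 cos 136° = -2928.43
Current position: (2827.95, -2928.43). Target: (-3707, 2723). Remaining: Δeast = -6534.95, Δnorth = 5651.43.
Bearing = atan2(-6534.95, 5651.43) mod 360° = 310.85°; distance = √((-6534.95)² + (5651.43)²) = 8639.694 m.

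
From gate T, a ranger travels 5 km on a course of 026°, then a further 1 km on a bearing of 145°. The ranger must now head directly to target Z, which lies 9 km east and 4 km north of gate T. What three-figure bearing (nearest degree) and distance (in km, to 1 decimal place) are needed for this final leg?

087°, 6.2 km

Leg 1 (026°, 5 km): east 5 sin 26° = 2.19, north 5 cos 26° = 4.49
Leg 2 (145°, 1 km): east 1 sin 145° = 0.57, north 1 cos 145° = -0.82
Current position: (2.77, 3.67). Target: (9, 4). Remaining: Δeast = 6.23, Δnorth = 0.33.
Bearing = atan2(6.23, 0.33) mod 360° = 87.01°; distance = √((6.23)² + (0.33)²) = 6.243 km.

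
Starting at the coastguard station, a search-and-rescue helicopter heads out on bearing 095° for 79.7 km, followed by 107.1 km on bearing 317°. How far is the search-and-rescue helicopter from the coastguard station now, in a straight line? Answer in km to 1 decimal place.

Leg 1 (095°, 79.7 km): east 79.7 sin 95° = 79.40, north 79.7 cos 95° = -6.95
Leg 2 (317°, 107.1 km): east 107.1 sin 317° = -73.04, north 107.1 cos 317° = 78.33
Net: 6.35 east, 71.38 north. Distance = √((6.35)² + (71.38)²) = 71.664 km.

71.7 km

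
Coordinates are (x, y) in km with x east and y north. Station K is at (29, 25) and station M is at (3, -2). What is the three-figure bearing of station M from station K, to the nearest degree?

224°

Δeast = 3 − 29 = -26.00; Δnorth = -2 − 25 = -27.00.
Bearing = atan2(Δeast, Δnorth) mod 360° = 223.92° ≈ 224°.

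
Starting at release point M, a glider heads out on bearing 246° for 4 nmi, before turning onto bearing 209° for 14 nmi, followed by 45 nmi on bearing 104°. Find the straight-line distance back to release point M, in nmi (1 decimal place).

41.4 nmi

Leg 1 (246°, 4 nmi): east 4 sin 246° = -3.65, north 4 cos 246° = -1.63
Leg 2 (209°, 14 nmi): east 14 sin 209° = -6.79, north 14 cos 209° = -12.24
Leg 3 (104°, 45 nmi): east 45 sin 104° = 43.66, north 45 cos 104° = -10.89
Net: 33.22 east, -24.76 north. Distance = √((33.22)² + (-24.76)²) = 41.432 nmi.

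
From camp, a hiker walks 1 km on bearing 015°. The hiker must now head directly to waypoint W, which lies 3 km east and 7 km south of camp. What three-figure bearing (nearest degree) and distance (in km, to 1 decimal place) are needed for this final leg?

161°, 8.4 km

Leg 1 (015°, 1 km): east 1 sin 15° = 0.26, north 1 cos 15° = 0.97
Current position: (0.26, 0.97). Target: (3, -7). Remaining: Δeast = 2.74, Δnorth = -7.97.
Bearing = atan2(2.74, -7.97) mod 360° = 161.01°; distance = √((2.74)² + (-7.97)²) = 8.424 km.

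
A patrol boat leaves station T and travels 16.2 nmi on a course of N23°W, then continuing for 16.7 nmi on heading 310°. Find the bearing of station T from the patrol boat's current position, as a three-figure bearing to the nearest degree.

Leg 1 (N23°W, 16.2 nmi): east 16.2 sin 337° = -6.33, north 16.2 cos 337° = 14.91
Leg 2 (310°, 16.7 nmi): east 16.7 sin 310° = -12.79, north 16.7 cos 310° = 10.73
Net displacement: -19.12 east, 25.65 north. Direction back to start is (19.12, -25.65): bearing = atan2(19.12, -25.65) mod 360° = 143.29° ≈ 143°.

143°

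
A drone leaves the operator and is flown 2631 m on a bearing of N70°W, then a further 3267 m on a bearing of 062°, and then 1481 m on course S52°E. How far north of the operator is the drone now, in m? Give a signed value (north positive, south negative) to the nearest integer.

Leg 1 (N70°W, 2631 m): east 2631 sin 290° = -2472.33, north 2631 cos 290° = 899.85
Leg 2 (062°, 3267 m): east 3267 sin 62° = 2884.59, north 3267 cos 62° = 1533.76
Leg 3 (S52°E, 1481 m): east 1481 sin 128° = 1167.04, north 1481 cos 128° = -911.79
Net north component: 1521.82 m.

1522 m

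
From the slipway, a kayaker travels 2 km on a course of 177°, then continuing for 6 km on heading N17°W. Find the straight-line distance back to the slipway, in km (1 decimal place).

Leg 1 (177°, 2 km): east 2 sin 177° = 0.10, north 2 cos 177° = -2.00
Leg 2 (N17°W, 6 km): east 6 sin 343° = -1.75, north 6 cos 343° = 5.74
Net: -1.65 east, 3.74 north. Distance = √((-1.65)² + (3.74)²) = 4.088 km.

4.1 km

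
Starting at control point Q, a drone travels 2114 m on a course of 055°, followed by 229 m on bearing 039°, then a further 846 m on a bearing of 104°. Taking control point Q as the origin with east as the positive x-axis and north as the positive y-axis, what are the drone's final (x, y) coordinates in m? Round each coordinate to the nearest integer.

Leg 1 (055°, 2114 m): east 2114 sin 55° = 1731.69, north 2114 cos 55° = 1212.54
Leg 2 (039°, 229 m): east 229 sin 39° = 144.11, north 229 cos 39° = 177.97
Leg 3 (104°, 846 m): east 846 sin 104° = 820.87, north 846 cos 104° = -204.67
Summing: 2696.67 m east, 1185.84 m north → (2697, 1186).

(2697, 1186)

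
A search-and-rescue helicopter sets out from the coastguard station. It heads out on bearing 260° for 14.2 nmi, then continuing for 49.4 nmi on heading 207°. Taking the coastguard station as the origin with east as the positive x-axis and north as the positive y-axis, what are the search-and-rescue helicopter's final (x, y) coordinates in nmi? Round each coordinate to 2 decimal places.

Leg 1 (260°, 14.2 nmi): east 14.2 sin 260° = -13.98, north 14.2 cos 260° = -2.47
Leg 2 (207°, 49.4 nmi): east 49.4 sin 207° = -22.43, north 49.4 cos 207° = -44.02
Summing: -36.41 nmi east, -46.48 nmi north → (-36.41, -46.48).

(-36.41, -46.48)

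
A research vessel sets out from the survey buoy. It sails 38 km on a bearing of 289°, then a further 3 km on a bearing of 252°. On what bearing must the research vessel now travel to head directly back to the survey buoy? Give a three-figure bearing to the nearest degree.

106°

Leg 1 (289°, 38 km): east 38 sin 289° = -35.93, north 38 cos 289° = 12.37
Leg 2 (252°, 3 km): east 3 sin 252° = -2.85, north 3 cos 252° = -0.93
Net displacement: -38.78 east, 11.44 north. Direction back to start is (38.78, -11.44): bearing = atan2(38.78, -11.44) mod 360° = 106.44° ≈ 106°.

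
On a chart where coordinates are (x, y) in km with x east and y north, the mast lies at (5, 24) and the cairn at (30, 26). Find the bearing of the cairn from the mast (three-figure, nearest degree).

Δeast = 30 − 5 = 25.00; Δnorth = 26 − 24 = 2.00.
Bearing = atan2(Δeast, Δnorth) mod 360° = 85.43° ≈ 085°.

085°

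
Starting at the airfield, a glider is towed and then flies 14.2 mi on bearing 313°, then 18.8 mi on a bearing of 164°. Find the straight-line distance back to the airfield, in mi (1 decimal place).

9.9 mi

Leg 1 (313°, 14.2 mi): east 14.2 sin 313° = -10.39, north 14.2 cos 313° = 9.68
Leg 2 (164°, 18.8 mi): east 18.8 sin 164° = 5.18, north 18.8 cos 164° = -18.07
Net: -5.20 east, -8.39 north. Distance = √((-5.20)² + (-8.39)²) = 9.870 mi.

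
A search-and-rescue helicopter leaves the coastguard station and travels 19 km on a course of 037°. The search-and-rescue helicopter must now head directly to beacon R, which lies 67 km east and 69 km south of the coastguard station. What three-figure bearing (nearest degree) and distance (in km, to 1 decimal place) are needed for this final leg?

147°, 100.9 km

Leg 1 (037°, 19 km): east 19 sin 37° = 11.43, north 19 cos 37° = 15.17
Current position: (11.43, 15.17). Target: (67, -69). Remaining: Δeast = 55.57, Δnorth = -84.17.
Bearing = atan2(55.57, -84.17) mod 360° = 146.57°; distance = √((55.57)² + (-84.17)²) = 100.860 km.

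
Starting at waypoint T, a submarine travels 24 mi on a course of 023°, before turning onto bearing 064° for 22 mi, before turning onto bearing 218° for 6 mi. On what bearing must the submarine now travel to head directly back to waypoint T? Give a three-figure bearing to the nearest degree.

223°

Leg 1 (023°, 24 mi): east 24 sin 23° = 9.38, north 24 cos 23° = 22.09
Leg 2 (064°, 22 mi): east 22 sin 64° = 19.77, north 22 cos 64° = 9.64
Leg 3 (218°, 6 mi): east 6 sin 218° = -3.69, north 6 cos 218° = -4.73
Net displacement: 25.46 east, 27.01 north. Direction back to start is (-25.46, -27.01): bearing = atan2(-25.46, -27.01) mod 360° = 223.31° ≈ 223°.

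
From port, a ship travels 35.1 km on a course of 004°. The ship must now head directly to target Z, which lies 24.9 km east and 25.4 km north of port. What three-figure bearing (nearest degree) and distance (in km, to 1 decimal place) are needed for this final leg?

Leg 1 (004°, 35.1 km): east 35.1 sin 4° = 2.45, north 35.1 cos 4° = 35.01
Current position: (2.45, 35.01). Target: (24.9, 25.4). Remaining: Δeast = 22.45, Δnorth = -9.61.
Bearing = atan2(22.45, -9.61) mod 360° = 113.18°; distance = √((22.45)² + (-9.61)²) = 24.424 km.

113°, 24.4 km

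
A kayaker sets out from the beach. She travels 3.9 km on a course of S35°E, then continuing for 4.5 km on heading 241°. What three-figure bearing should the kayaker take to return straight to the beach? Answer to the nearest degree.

018°

Leg 1 (S35°E, 3.9 km): east 3.9 sin 145° = 2.24, north 3.9 cos 145° = -3.19
Leg 2 (241°, 4.5 km): east 4.5 sin 241° = -3.94, north 4.5 cos 241° = -2.18
Net displacement: -1.70 east, -5.38 north. Direction back to start is (1.70, 5.38): bearing = atan2(1.70, 5.38) mod 360° = 17.54° ≈ 018°.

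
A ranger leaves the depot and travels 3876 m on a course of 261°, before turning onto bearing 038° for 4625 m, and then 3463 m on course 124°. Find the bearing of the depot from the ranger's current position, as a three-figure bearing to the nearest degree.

Leg 1 (261°, 3876 m): east 3876 sin 261° = -3828.28, north 3876 cos 261° = -606.34
Leg 2 (038°, 4625 m): east 4625 sin 38° = 2847.43, north 4625 cos 38° = 3644.55
Leg 3 (124°, 3463 m): east 3463 sin 124° = 2870.96, north 3463 cos 124° = -1936.49
Net displacement: 1890.11 east, 1101.72 north. Direction back to start is (-1890.11, -1101.72): bearing = atan2(-1890.11, -1101.72) mod 360° = 239.76° ≈ 240°.

240°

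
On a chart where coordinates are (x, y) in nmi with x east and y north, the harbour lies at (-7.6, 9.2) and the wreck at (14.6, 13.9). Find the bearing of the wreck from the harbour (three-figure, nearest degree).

078°

Δeast = 14.6 − -7.6 = 22.20; Δnorth = 13.9 − 9.2 = 4.70.
Bearing = atan2(Δeast, Δnorth) mod 360° = 78.05° ≈ 078°.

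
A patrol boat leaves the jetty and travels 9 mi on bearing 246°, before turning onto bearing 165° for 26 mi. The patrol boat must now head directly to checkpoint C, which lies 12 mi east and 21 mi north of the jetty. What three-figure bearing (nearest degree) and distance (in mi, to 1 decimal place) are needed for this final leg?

015°, 51.6 mi

Leg 1 (246°, 9 mi): east 9 sin 246° = -8.22, north 9 cos 246° = -3.66
Leg 2 (165°, 26 mi): east 26 sin 165° = 6.73, north 26 cos 165° = -25.11
Current position: (-1.49, -28.77). Target: (12, 21). Remaining: Δeast = 13.49, Δnorth = 49.77.
Bearing = atan2(13.49, 49.77) mod 360° = 15.17°; distance = √((13.49)² + (49.77)²) = 51.571 mi.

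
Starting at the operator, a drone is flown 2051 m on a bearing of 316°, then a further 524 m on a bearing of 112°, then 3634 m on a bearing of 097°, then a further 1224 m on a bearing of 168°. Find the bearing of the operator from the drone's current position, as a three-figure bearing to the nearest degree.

277°

Leg 1 (316°, 2051 m): east 2051 sin 316° = -1424.74, north 2051 cos 316° = 1475.37
Leg 2 (112°, 524 m): east 524 sin 112° = 485.84, north 524 cos 112° = -196.29
Leg 3 (097°, 3634 m): east 3634 sin 97° = 3606.91, north 3634 cos 97° = -442.87
Leg 4 (168°, 1224 m): east 1224 sin 168° = 254.48, north 1224 cos 168° = -1197.25
Net displacement: 2922.50 east, -361.05 north. Direction back to start is (-2922.50, 361.05): bearing = atan2(-2922.50, 361.05) mod 360° = 277.04° ≈ 277°.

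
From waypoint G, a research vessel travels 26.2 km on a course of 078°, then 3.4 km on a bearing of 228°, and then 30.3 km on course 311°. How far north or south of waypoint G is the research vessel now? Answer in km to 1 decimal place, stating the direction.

23.1 km north

Leg 1 (078°, 26.2 km): east 26.2 sin 78° = 25.63, north 26.2 cos 78° = 5.45
Leg 2 (228°, 3.4 km): east 3.4 sin 228° = -2.53, north 3.4 cos 228° = -2.28
Leg 3 (311°, 30.3 km): east 30.3 sin 311° = -22.87, north 30.3 cos 311° = 19.88
Net north component: 23.05 km.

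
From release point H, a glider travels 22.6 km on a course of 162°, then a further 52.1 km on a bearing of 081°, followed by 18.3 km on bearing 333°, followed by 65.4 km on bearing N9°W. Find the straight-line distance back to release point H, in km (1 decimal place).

Leg 1 (162°, 22.6 km): east 22.6 sin 162° = 6.98, north 22.6 cos 162° = -21.49
Leg 2 (081°, 52.1 km): east 52.1 sin 81° = 51.46, north 52.1 cos 81° = 8.15
Leg 3 (333°, 18.3 km): east 18.3 sin 333° = -8.31, north 18.3 cos 333° = 16.31
Leg 4 (N9°W, 65.4 km): east 65.4 sin 351° = -10.23, north 65.4 cos 351° = 64.59
Net: 39.90 east, 67.56 north. Distance = √((39.90)² + (67.56)²) = 78.461 km.

78.5 km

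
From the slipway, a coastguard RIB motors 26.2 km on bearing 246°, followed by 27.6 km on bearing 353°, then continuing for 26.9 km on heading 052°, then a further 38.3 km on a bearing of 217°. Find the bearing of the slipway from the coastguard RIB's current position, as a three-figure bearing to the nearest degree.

095°

Leg 1 (246°, 26.2 km): east 26.2 sin 246° = -23.93, north 26.2 cos 246° = -10.66
Leg 2 (353°, 27.6 km): east 27.6 sin 353° = -3.36, north 27.6 cos 353° = 27.39
Leg 3 (052°, 26.9 km): east 26.9 sin 52° = 21.20, north 26.9 cos 52° = 16.56
Leg 4 (217°, 38.3 km): east 38.3 sin 217° = -23.05, north 38.3 cos 217° = -30.59
Net displacement: -29.15 east, 2.71 north. Direction back to start is (29.15, -2.71): bearing = atan2(29.15, -2.71) mod 360° = 95.31° ≈ 095°.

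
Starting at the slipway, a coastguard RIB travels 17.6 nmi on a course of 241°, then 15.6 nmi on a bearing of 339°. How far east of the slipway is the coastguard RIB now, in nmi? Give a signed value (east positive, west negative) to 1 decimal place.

Leg 1 (241°, 17.6 nmi): east 17.6 sin 241° = -15.39, north 17.6 cos 241° = -8.53
Leg 2 (339°, 15.6 nmi): east 15.6 sin 339° = -5.59, north 15.6 cos 339° = 14.56
Net east component: -20.98 nmi.

-21.0 nmi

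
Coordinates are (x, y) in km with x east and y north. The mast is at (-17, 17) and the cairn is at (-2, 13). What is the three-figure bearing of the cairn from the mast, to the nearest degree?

Δeast = -2 − -17 = 15.00; Δnorth = 13 − 17 = -4.00.
Bearing = atan2(Δeast, Δnorth) mod 360° = 104.93° ≈ 105°.

105°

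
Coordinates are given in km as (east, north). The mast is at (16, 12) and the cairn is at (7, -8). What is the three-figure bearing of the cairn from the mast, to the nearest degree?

Δeast = 7 − 16 = -9.00; Δnorth = -8 − 12 = -20.00.
Bearing = atan2(Δeast, Δnorth) mod 360° = 204.23° ≈ 204°.

204°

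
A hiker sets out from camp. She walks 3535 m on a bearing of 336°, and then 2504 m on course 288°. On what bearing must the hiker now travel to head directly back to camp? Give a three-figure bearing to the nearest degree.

Leg 1 (336°, 3535 m): east 3535 sin 336° = -1437.81, north 3535 cos 336° = 3229.38
Leg 2 (288°, 2504 m): east 2504 sin 288° = -2381.45, north 2504 cos 288° = 773.78
Net displacement: -3819.26 east, 4003.16 north. Direction back to start is (3819.26, -4003.16): bearing = atan2(3819.26, -4003.16) mod 360° = 136.35° ≈ 136°.

136°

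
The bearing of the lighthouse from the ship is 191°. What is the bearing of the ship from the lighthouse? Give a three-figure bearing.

Back-bearing = 191° − 180° = 011°.

011°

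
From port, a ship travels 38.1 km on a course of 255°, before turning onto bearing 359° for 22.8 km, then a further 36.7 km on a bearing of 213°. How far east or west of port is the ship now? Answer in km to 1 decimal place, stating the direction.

Leg 1 (255°, 38.1 km): east 38.1 sin 255° = -36.80, north 38.1 cos 255° = -9.86
Leg 2 (359°, 22.8 km): east 22.8 sin 359° = -0.40, north 22.8 cos 359° = 22.80
Leg 3 (213°, 36.7 km): east 36.7 sin 213° = -19.99, north 36.7 cos 213° = -30.78
Net east component: -57.19 km.

57.2 km west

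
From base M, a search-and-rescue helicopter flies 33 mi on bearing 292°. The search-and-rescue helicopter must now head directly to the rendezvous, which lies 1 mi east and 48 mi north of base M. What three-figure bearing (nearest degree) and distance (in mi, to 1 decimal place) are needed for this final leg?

Leg 1 (292°, 33 mi): east 33 sin 292° = -30.60, north 33 cos 292° = 12.36
Current position: (-30.60, 12.36). Target: (1, 48). Remaining: Δeast = 31.60, Δnorth = 35.64.
Bearing = atan2(31.60, 35.64) mod 360° = 41.56°; distance = √((31.60)² + (35.64)²) = 47.628 mi.

042°, 47.6 mi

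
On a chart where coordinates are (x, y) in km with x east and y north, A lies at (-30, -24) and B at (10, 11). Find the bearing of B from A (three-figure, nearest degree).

Δeast = 10 − -30 = 40.00; Δnorth = 11 − -24 = 35.00.
Bearing = atan2(Δeast, Δnorth) mod 360° = 48.81° ≈ 049°.

049°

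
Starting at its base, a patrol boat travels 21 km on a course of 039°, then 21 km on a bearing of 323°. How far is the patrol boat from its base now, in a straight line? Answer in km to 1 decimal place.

33.1 km

Leg 1 (039°, 21 km): east 21 sin 39° = 13.22, north 21 cos 39° = 16.32
Leg 2 (323°, 21 km): east 21 sin 323° = -12.64, north 21 cos 323° = 16.77
Net: 0.58 east, 33.09 north. Distance = √((0.58)² + (33.09)²) = 33.096 km.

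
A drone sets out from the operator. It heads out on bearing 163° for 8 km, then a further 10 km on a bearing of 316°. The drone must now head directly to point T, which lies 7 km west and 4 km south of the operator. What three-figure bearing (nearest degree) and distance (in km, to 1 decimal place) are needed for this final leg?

214°, 4.3 km

Leg 1 (163°, 8 km): east 8 sin 163° = 2.34, north 8 cos 163° = -7.65
Leg 2 (316°, 10 km): east 10 sin 316° = -6.95, north 10 cos 316° = 7.19
Current position: (-4.61, -0.46). Target: (-7, -4). Remaining: Δeast = -2.39, Δnorth = -3.54.
Bearing = atan2(-2.39, -3.54) mod 360° = 214.03°; distance = √((-2.39)² + (-3.54)²) = 4.275 km.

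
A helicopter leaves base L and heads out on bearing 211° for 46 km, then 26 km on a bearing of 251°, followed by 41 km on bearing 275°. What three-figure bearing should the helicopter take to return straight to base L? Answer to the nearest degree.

064°

Leg 1 (211°, 46 km): east 46 sin 211° = -23.69, north 46 cos 211° = -39.43
Leg 2 (251°, 26 km): east 26 sin 251° = -24.58, north 26 cos 251° = -8.46
Leg 3 (275°, 41 km): east 41 sin 275° = -40.84, north 41 cos 275° = 3.57
Net displacement: -89.12 east, -44.32 north. Direction back to start is (89.12, 44.32): bearing = atan2(89.12, 44.32) mod 360° = 63.56° ≈ 064°.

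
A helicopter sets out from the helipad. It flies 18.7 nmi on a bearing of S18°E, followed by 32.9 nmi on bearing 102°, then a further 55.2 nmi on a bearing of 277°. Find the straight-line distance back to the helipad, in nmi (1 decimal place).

24.6 nmi

Leg 1 (S18°E, 18.7 nmi): east 18.7 sin 162° = 5.78, north 18.7 cos 162° = -17.78
Leg 2 (102°, 32.9 nmi): east 32.9 sin 102° = 32.18, north 32.9 cos 102° = -6.84
Leg 3 (277°, 55.2 nmi): east 55.2 sin 277° = -54.79, north 55.2 cos 277° = 6.73
Net: -16.83 east, -17.90 north. Distance = √((-16.83)² + (-17.90)²) = 24.567 nmi.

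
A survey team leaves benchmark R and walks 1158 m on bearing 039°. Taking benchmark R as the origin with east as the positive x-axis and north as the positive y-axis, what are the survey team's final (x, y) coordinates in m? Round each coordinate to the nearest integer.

(729, 900)

Leg 1 (039°, 1158 m): east 1158 sin 39° = 728.75, north 1158 cos 39° = 899.94
Summing: 728.75 m east, 899.94 m north → (729, 900).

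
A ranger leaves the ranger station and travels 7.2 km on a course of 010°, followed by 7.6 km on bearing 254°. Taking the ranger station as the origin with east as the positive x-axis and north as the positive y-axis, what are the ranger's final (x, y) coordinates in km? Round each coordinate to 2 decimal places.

(-6.06, 5.00)

Leg 1 (010°, 7.2 km): east 7.2 sin 10° = 1.25, north 7.2 cos 10° = 7.09
Leg 2 (254°, 7.6 km): east 7.6 sin 254° = -7.31, north 7.6 cos 254° = -2.09
Summing: -6.06 km east, 5.00 km north → (-6.06, 5.00).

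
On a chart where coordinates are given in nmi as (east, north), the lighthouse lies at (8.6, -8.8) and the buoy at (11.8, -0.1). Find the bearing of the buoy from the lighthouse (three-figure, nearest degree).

Δeast = 11.8 − 8.6 = 3.20; Δnorth = -0.1 − -8.8 = 8.70.
Bearing = atan2(Δeast, Δnorth) mod 360° = 20.19° ≈ 020°.

020°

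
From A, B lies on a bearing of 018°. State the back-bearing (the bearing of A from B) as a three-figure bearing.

198°

Back-bearing = 018° + 180° = 198°.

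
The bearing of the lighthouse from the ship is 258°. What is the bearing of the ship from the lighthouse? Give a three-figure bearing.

Back-bearing = 258° − 180° = 078°.

078°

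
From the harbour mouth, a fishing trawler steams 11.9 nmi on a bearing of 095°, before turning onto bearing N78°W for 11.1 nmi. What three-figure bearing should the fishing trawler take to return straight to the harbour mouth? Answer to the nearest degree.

218°

Leg 1 (095°, 11.9 nmi): east 11.9 sin 95° = 11.85, north 11.9 cos 95° = -1.04
Leg 2 (N78°W, 11.1 nmi): east 11.1 sin 282° = -10.86, north 11.1 cos 282° = 2.31
Net displacement: 1.00 east, 1.27 north. Direction back to start is (-1.00, -1.27): bearing = atan2(-1.00, -1.27) mod 360° = 218.13° ≈ 218°.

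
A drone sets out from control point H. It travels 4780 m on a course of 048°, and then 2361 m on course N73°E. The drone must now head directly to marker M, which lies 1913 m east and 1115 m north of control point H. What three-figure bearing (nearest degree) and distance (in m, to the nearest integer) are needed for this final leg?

Leg 1 (048°, 4780 m): east 4780 sin 48° = 3552.23, north 4780 cos 48° = 3198.44
Leg 2 (N73°E, 2361 m): east 2361 sin 73° = 2257.84, north 2361 cos 73° = 690.29
Current position: (5810.07, 3888.73). Target: (1913, 1115). Remaining: Δeast = -3897.07, Δnorth = -2773.73.
Bearing = atan2(-3897.07, -2773.73) mod 360° = 234.56°; distance = √((-3897.07)² + (-2773.73)²) = 4783.381 m.

235°, 4783 m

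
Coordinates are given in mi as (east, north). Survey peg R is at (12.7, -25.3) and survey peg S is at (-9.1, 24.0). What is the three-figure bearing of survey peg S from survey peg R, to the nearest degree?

336°

Δeast = -9.1 − 12.7 = -21.80; Δnorth = 24.0 − -25.3 = 49.30.
Bearing = atan2(Δeast, Δnorth) mod 360° = 336.15° ≈ 336°.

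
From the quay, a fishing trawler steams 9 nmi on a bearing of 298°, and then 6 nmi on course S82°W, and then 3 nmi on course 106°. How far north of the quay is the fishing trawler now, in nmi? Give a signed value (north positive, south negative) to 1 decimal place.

2.6 nmi

Leg 1 (298°, 9 nmi): east 9 sin 298° = -7.95, north 9 cos 298° = 4.23
Leg 2 (S82°W, 6 nmi): east 6 sin 262° = -5.94, north 6 cos 262° = -0.84
Leg 3 (106°, 3 nmi): east 3 sin 106° = 2.88, north 3 cos 106° = -0.83
Net north component: 2.56 nmi.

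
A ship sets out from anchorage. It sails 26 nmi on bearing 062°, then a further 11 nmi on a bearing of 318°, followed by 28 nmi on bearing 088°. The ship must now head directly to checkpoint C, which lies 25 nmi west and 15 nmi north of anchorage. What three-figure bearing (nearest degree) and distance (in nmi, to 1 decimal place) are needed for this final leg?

265°, 68.9 nmi

Leg 1 (062°, 26 nmi): east 26 sin 62° = 22.96, north 26 cos 62° = 12.21
Leg 2 (318°, 11 nmi): east 11 sin 318° = -7.36, north 11 cos 318° = 8.17
Leg 3 (088°, 28 nmi): east 28 sin 88° = 27.98, north 28 cos 88° = 0.98
Current position: (43.58, 21.36). Target: (-25, 15). Remaining: Δeast = -68.58, Δnorth = -6.36.
Bearing = atan2(-68.58, -6.36) mod 360° = 264.70°; distance = √((-68.58)² + (-6.36)²) = 68.873 nmi.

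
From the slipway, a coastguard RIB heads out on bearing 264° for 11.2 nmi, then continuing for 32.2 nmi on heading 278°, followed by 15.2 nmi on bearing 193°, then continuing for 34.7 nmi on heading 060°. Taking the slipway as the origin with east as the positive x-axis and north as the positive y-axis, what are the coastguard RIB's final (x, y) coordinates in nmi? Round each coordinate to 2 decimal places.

Leg 1 (264°, 11.2 nmi): east 11.2 sin 264° = -11.14, north 11.2 cos 264° = -1.17
Leg 2 (278°, 32.2 nmi): east 32.2 sin 278° = -31.89, north 32.2 cos 278° = 4.48
Leg 3 (193°, 15.2 nmi): east 15.2 sin 193° = -3.42, north 15.2 cos 193° = -14.81
Leg 4 (060°, 34.7 nmi): east 34.7 sin 60° = 30.05, north 34.7 cos 60° = 17.35
Summing: -16.39 nmi east, 5.85 nmi north → (-16.39, 5.85).

(-16.39, 5.85)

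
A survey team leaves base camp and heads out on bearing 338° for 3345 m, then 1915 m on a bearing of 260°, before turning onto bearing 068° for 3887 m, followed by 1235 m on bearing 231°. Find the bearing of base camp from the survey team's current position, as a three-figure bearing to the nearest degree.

Leg 1 (338°, 3345 m): east 3345 sin 338° = -1253.06, north 3345 cos 338° = 3101.43
Leg 2 (260°, 1915 m): east 1915 sin 260° = -1885.91, north 1915 cos 260° = -332.54
Leg 3 (068°, 3887 m): east 3887 sin 68° = 3603.96, north 3887 cos 68° = 1456.10
Leg 4 (231°, 1235 m): east 1235 sin 231° = -959.78, north 1235 cos 231° = -777.21
Net displacement: -494.78 east, 3447.78 north. Direction back to start is (494.78, -3447.78): bearing = atan2(494.78, -3447.78) mod 360° = 171.83° ≈ 172°.

172°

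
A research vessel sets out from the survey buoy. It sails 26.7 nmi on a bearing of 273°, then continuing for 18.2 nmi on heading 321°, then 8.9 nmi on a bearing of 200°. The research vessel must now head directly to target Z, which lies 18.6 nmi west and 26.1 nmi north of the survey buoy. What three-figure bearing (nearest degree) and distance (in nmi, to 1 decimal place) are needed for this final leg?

050°, 29.4 nmi

Leg 1 (273°, 26.7 nmi): east 26.7 sin 273° = -26.66, north 26.7 cos 273° = 1.40
Leg 2 (321°, 18.2 nmi): east 18.2 sin 321° = -11.45, north 18.2 cos 321° = 14.14
Leg 3 (200°, 8.9 nmi): east 8.9 sin 200° = -3.04, north 8.9 cos 200° = -8.36
Current position: (-41.16, 7.18). Target: (-18.6, 26.1). Remaining: Δeast = 22.56, Δnorth = 18.92.
Bearing = atan2(22.56, 18.92) mod 360° = 50.01°; distance = √((22.56)² + (18.92)²) = 29.445 nmi.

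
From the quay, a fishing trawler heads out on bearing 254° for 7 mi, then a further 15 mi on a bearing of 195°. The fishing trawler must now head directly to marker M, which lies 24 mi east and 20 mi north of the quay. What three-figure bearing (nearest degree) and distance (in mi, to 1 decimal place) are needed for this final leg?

044°, 50.2 mi

Leg 1 (254°, 7 mi): east 7 sin 254° = -6.73, north 7 cos 254° = -1.93
Leg 2 (195°, 15 mi): east 15 sin 195° = -3.88, north 15 cos 195° = -14.49
Current position: (-10.61, -16.42). Target: (24, 20). Remaining: Δeast = 34.61, Δnorth = 36.42.
Bearing = atan2(34.61, 36.42) mod 360° = 43.54°; distance = √((34.61)² + (36.42)²) = 50.242 mi.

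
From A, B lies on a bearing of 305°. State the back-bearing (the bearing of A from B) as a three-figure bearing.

125°

Back-bearing = 305° − 180° = 125°.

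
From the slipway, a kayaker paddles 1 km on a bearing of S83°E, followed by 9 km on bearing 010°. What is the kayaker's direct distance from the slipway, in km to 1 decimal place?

Leg 1 (S83°E, 1 km): east 1 sin 97° = 0.99, north 1 cos 97° = -0.12
Leg 2 (010°, 9 km): east 9 sin 10° = 1.56, north 9 cos 10° = 8.86
Net: 2.56 east, 8.74 north. Distance = √((2.56)² + (8.74)²) = 9.107 km.

9.1 km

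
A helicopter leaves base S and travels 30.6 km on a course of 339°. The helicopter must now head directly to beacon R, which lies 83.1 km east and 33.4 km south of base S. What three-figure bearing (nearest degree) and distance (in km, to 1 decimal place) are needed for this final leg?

123°, 112.6 km

Leg 1 (339°, 30.6 km): east 30.6 sin 339° = -10.97, north 30.6 cos 339° = 28.57
Current position: (-10.97, 28.57). Target: (83.1, -33.4). Remaining: Δeast = 94.07, Δnorth = -61.97.
Bearing = atan2(94.07, -61.97) mod 360° = 123.38°; distance = √((94.07)² + (-61.97)²) = 112.643 km.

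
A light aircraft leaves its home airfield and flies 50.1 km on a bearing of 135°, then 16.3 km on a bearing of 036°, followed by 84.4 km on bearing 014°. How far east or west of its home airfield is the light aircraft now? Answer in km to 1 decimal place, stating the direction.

65.4 km east

Leg 1 (135°, 50.1 km): east 50.1 sin 135° = 35.43, north 50.1 cos 135° = -35.43
Leg 2 (036°, 16.3 km): east 16.3 sin 36° = 9.58, north 16.3 cos 36° = 13.19
Leg 3 (014°, 84.4 km): east 84.4 sin 14° = 20.42, north 84.4 cos 14° = 81.89
Net east component: 65.43 km.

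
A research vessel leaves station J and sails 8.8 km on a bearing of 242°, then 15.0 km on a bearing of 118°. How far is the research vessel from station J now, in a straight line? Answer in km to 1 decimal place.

12.4 km

Leg 1 (242°, 8.8 km): east 8.8 sin 242° = -7.77, north 8.8 cos 242° = -4.13
Leg 2 (118°, 15.0 km): east 15.0 sin 118° = 13.24, north 15.0 cos 118° = -7.04
Net: 5.47 east, -11.17 north. Distance = √((5.47)² + (-11.17)²) = 12.442 km.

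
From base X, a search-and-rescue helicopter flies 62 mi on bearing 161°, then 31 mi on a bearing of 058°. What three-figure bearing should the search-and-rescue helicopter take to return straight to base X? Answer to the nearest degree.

Leg 1 (161°, 62 mi): east 62 sin 161° = 20.19, north 62 cos 161° = -58.62
Leg 2 (058°, 31 mi): east 31 sin 58° = 26.29, north 31 cos 58° = 16.43
Net displacement: 46.47 east, -42.19 north. Direction back to start is (-46.47, 42.19): bearing = atan2(-46.47, 42.19) mod 360° = 312.24° ≈ 312°.

312°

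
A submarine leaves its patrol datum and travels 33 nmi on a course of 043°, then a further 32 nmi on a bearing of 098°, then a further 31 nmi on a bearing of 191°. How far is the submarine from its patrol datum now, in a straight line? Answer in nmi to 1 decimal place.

Leg 1 (043°, 33 nmi): east 33 sin 43° = 22.51, north 33 cos 43° = 24.13
Leg 2 (098°, 32 nmi): east 32 sin 98° = 31.69, north 32 cos 98° = -4.45
Leg 3 (191°, 31 nmi): east 31 sin 191° = -5.92, north 31 cos 191° = -30.43
Net: 48.28 east, -10.75 north. Distance = √((48.28)² + (-10.75)²) = 49.462 nmi.

49.5 nmi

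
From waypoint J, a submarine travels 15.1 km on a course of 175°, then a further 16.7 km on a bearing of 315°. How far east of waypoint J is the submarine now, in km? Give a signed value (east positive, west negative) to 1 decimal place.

Leg 1 (175°, 15.1 km): east 15.1 sin 175° = 1.32, north 15.1 cos 175° = -15.04
Leg 2 (315°, 16.7 km): east 16.7 sin 315° = -11.81, north 16.7 cos 315° = 11.81
Net east component: -10.49 km.

-10.5 km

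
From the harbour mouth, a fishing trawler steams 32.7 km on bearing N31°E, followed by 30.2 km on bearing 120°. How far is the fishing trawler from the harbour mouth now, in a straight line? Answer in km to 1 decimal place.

Leg 1 (N31°E, 32.7 km): east 32.7 sin 31° = 16.84, north 32.7 cos 31° = 28.03
Leg 2 (120°, 30.2 km): east 30.2 sin 120° = 26.15, north 30.2 cos 120° = -15.10
Net: 43.00 east, 12.93 north. Distance = √((43.00)² + (12.93)²) = 44.898 km.

44.9 km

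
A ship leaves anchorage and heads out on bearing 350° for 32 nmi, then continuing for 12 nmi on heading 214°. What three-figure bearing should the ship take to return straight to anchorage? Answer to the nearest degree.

Leg 1 (350°, 32 nmi): east 32 sin 350° = -5.56, north 32 cos 350° = 31.51
Leg 2 (214°, 12 nmi): east 12 sin 214° = -6.71, north 12 cos 214° = -9.95
Net displacement: -12.27 east, 21.57 north. Direction back to start is (12.27, -21.57): bearing = atan2(12.27, -21.57) mod 360° = 150.37° ≈ 150°.

150°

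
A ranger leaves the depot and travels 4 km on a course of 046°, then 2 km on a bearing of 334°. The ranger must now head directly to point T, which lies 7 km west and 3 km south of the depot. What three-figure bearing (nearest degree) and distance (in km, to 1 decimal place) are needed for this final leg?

230°, 11.8 km

Leg 1 (046°, 4 km): east 4 sin 46° = 2.88, north 4 cos 46° = 2.78
Leg 2 (334°, 2 km): east 2 sin 334° = -0.88, north 2 cos 334° = 1.80
Current position: (2.00, 4.58). Target: (-7, -3). Remaining: Δeast = -9.00, Δnorth = -7.58.
Bearing = atan2(-9.00, -7.58) mod 360° = 229.91°; distance = √((-9.00)² + (-7.58)²) = 11.765 km.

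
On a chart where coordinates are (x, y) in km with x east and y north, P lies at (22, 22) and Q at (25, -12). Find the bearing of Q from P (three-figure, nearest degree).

Δeast = 25 − 22 = 3.00; Δnorth = -12 − 22 = -34.00.
Bearing = atan2(Δeast, Δnorth) mod 360° = 174.96° ≈ 175°.

175°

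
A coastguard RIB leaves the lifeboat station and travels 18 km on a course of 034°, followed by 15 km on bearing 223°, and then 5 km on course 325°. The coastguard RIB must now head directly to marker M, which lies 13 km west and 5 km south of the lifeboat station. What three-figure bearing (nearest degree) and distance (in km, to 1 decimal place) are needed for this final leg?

Leg 1 (034°, 18 km): east 18 sin 34° = 10.07, north 18 cos 34° = 14.92
Leg 2 (223°, 15 km): east 15 sin 223° = -10.23, north 15 cos 223° = -10.97
Leg 3 (325°, 5 km): east 5 sin 325° = -2.87, north 5 cos 325° = 4.10
Current position: (-3.03, 8.05). Target: (-13, -5). Remaining: Δeast = -9.97, Δnorth = -13.05.
Bearing = atan2(-9.97, -13.05) mod 360° = 217.38°; distance = √((-9.97)² + (-13.05)²) = 16.420 km.

217°, 16.4 km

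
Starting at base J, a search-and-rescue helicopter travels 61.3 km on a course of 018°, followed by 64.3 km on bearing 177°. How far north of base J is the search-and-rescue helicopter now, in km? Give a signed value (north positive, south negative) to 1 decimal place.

-5.9 km

Leg 1 (018°, 61.3 km): east 61.3 sin 18° = 18.94, north 61.3 cos 18° = 58.30
Leg 2 (177°, 64.3 km): east 64.3 sin 177° = 3.37, north 64.3 cos 177° = -64.21
Net north component: -5.91 km.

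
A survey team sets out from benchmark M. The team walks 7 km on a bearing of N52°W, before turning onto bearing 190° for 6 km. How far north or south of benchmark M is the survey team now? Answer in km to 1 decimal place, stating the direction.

1.6 km south

Leg 1 (N52°W, 7 km): east 7 sin 308° = -5.52, north 7 cos 308° = 4.31
Leg 2 (190°, 6 km): east 6 sin 190° = -1.04, north 6 cos 190° = -5.91
Net north component: -1.60 km.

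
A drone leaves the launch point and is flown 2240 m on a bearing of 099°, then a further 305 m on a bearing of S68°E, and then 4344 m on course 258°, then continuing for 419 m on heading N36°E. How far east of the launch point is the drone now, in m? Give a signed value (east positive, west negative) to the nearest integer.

Leg 1 (099°, 2240 m): east 2240 sin 99° = 2212.42, north 2240 cos 99° = -350.41
Leg 2 (S68°E, 305 m): east 305 sin 112° = 282.79, north 305 cos 112° = -114.26
Leg 3 (258°, 4344 m): east 4344 sin 258° = -4249.07, north 4344 cos 258° = -903.17
Leg 4 (N36°E, 419 m): east 419 sin 36° = 246.28, north 419 cos 36° = 338.98
Net east component: -1507.58 m.

-1508 m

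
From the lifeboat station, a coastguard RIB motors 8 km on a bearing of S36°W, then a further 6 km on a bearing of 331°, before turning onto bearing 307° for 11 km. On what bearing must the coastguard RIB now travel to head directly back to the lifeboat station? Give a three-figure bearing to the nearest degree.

Leg 1 (S36°W, 8 km): east 8 sin 216° = -4.70, north 8 cos 216° = -6.47
Leg 2 (331°, 6 km): east 6 sin 331° = -2.91, north 6 cos 331° = 5.25
Leg 3 (307°, 11 km): east 11 sin 307° = -8.78, north 11 cos 307° = 6.62
Net displacement: -16.40 east, 5.40 north. Direction back to start is (16.40, -5.40): bearing = atan2(16.40, -5.40) mod 360° = 108.22° ≈ 108°.

108°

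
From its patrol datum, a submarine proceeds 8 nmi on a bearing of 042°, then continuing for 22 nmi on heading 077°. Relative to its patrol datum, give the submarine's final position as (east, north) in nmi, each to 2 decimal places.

Leg 1 (042°, 8 nmi): east 8 sin 42° = 5.35, north 8 cos 42° = 5.95
Leg 2 (077°, 22 nmi): east 22 sin 77° = 21.44, north 22 cos 77° = 4.95
Summing: 26.79 nmi east, 10.89 nmi north → (26.79, 10.89).

(26.79, 10.89)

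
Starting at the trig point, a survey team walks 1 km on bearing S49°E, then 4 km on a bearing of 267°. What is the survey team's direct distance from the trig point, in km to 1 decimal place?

3.4 km

Leg 1 (S49°E, 1 km): east 1 sin 131° = 0.75, north 1 cos 131° = -0.66
Leg 2 (267°, 4 km): east 4 sin 267° = -3.99, north 4 cos 267° = -0.21
Net: -3.24 east, -0.87 north. Distance = √((-3.24)² + (-0.87)²) = 3.353 km.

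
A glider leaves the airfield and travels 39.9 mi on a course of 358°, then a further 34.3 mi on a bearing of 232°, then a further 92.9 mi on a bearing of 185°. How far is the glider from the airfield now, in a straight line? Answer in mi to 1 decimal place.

82.3 mi

Leg 1 (358°, 39.9 mi): east 39.9 sin 358° = -1.39, north 39.9 cos 358° = 39.88
Leg 2 (232°, 34.3 mi): east 34.3 sin 232° = -27.03, north 34.3 cos 232° = -21.12
Leg 3 (185°, 92.9 mi): east 92.9 sin 185° = -8.10, north 92.9 cos 185° = -92.55
Net: -36.52 east, -73.79 north. Distance = √((-36.52)² + (-73.79)²) = 82.330 mi.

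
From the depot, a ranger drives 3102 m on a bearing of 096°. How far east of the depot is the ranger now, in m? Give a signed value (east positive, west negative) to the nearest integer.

3085 m

Leg 1 (096°, 3102 m): east 3102 sin 96° = 3085.01, north 3102 cos 96° = -324.25
Net east component: 3085.01 m.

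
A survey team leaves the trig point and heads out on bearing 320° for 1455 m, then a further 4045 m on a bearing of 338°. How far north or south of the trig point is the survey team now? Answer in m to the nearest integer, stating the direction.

Leg 1 (320°, 1455 m): east 1455 sin 320° = -935.26, north 1455 cos 320° = 1114.59
Leg 2 (338°, 4045 m): east 4045 sin 338° = -1515.28, north 4045 cos 338° = 3750.46
Net north component: 4865.05 m.

4865 m north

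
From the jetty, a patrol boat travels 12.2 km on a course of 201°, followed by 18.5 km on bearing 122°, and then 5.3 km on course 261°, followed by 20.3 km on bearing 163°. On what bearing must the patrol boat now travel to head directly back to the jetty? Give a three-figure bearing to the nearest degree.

344°

Leg 1 (201°, 12.2 km): east 12.2 sin 201° = -4.37, north 12.2 cos 201° = -11.39
Leg 2 (122°, 18.5 km): east 18.5 sin 122° = 15.69, north 18.5 cos 122° = -9.80
Leg 3 (261°, 5.3 km): east 5.3 sin 261° = -5.23, north 5.3 cos 261° = -0.83
Leg 4 (163°, 20.3 km): east 20.3 sin 163° = 5.94, north 20.3 cos 163° = -19.41
Net displacement: 12.02 east, -41.44 north. Direction back to start is (-12.02, 41.44): bearing = atan2(-12.02, 41.44) mod 360° = 343.83° ≈ 344°.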